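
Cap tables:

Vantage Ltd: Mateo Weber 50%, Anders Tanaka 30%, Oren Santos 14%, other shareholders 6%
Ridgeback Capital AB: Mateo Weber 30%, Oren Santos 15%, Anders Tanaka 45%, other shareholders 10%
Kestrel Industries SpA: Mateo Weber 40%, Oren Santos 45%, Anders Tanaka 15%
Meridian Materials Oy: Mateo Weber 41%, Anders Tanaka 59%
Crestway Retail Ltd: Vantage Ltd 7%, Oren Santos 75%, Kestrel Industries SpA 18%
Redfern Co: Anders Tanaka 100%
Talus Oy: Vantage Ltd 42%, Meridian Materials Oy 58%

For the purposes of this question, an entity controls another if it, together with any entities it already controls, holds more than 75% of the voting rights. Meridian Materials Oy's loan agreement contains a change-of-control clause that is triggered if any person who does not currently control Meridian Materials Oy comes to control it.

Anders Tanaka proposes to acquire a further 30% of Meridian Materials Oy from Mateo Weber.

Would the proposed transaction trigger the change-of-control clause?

The purchase adds only to Anders's holdings (Mateo's stake shrinks), so Anders is the only person who could newly come to control Meridian.
Anders holds 100% of Redfern, so Anders controls Redfern.
In Meridian, Anders's side holds only 59%, not > 75%.
So before the transaction, Anders does not control Meridian.
After the purchase, Anders's direct stake in Meridian rises to 59% + 30% = 89%, and Mateo's stake falls to 11%.
Anders holds 89% of Meridian, so Anders controls Meridian.
Anders did not control Meridian before and does after, so the clause is triggered.

Yes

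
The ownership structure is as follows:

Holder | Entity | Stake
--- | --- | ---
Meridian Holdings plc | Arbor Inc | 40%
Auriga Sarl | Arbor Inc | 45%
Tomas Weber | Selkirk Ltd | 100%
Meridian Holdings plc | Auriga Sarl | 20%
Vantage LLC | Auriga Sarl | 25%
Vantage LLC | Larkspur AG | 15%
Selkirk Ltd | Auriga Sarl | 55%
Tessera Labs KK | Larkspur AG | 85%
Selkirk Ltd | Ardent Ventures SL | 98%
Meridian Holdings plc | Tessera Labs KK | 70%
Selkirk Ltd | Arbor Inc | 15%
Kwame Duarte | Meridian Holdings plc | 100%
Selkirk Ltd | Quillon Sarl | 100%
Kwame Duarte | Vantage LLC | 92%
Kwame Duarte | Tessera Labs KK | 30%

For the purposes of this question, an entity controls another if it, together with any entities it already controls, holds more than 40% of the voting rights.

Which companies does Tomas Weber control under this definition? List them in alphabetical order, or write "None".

Arbor Inc, Ardent Ventures SL, Auriga Sarl, Quillon Sarl, Selkirk Ltd

Tomas holds 100% of Selkirk, so Tomas controls Selkirk.
Selkirk holds 98% of Ardent, so Tomas controls Ardent.
Selkirk holds 55% of Auriga, so Tomas controls Auriga.
Selkirk holds 100% of Quillon, so Tomas controls Quillon.
Selkirk and Auriga together hold 15% + 45% = 60% of Arbor, so Tomas controls Arbor.
No other company's threshold is met.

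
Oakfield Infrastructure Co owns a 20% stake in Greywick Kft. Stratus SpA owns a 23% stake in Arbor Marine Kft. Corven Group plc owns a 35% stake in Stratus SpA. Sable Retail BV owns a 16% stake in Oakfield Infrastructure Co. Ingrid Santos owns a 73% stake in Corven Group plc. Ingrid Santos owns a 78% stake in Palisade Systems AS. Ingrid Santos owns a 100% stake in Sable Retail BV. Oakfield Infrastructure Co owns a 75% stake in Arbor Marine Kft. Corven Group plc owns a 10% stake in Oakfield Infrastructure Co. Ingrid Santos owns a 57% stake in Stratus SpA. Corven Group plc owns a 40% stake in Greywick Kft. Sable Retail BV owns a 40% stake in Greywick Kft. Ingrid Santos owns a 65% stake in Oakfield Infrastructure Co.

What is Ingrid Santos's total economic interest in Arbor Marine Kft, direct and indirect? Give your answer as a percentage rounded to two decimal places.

Ingrid reaches Arbor along 5 paths.
Via Stratus: 57% × 23% = 13.11%.
Via Corven → Stratus: 73% × 35% × 23% = 5.8765%.
Via Corven → Oakfield: 73% × 10% × 75% = 5.475%.
Via Sable → Oakfield: 100% × 16% × 75% = 12%.
Via Oakfield: 65% × 75% = 48.75%.
Total: 13.11% + 5.8765% + 5.475% + 12% + 48.75% = 85.2115%.
Rounded: 85.21%.

85.21%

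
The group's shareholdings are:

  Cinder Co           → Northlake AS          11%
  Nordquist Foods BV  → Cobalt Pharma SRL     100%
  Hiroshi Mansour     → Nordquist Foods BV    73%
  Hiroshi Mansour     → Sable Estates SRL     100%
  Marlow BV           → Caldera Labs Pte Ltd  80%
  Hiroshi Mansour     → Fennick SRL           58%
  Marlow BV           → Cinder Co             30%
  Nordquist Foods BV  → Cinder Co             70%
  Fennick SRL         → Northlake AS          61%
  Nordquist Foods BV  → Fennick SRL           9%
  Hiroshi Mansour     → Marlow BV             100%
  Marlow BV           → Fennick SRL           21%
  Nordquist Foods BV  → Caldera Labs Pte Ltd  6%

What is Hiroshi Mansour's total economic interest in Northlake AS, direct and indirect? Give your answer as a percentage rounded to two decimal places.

Hiroshi reaches Northlake along 5 paths.
Via Fennick: 58% × 61% = 35.38%.
Via Nordquist → Fennick: 73% × 9% × 61% = 4.0077%.
Via Marlow → Fennick: 100% × 21% × 61% = 12.81%.
Via Nordquist → Cinder: 73% × 70% × 11% = 5.621%.
Via Marlow → Cinder: 100% × 30% × 11% = 3.3%.
Total: 35.38% + 4.0077% + 12.81% + 5.621% + 3.3% = 61.1187%.
Rounded: 61.12%.

61.12%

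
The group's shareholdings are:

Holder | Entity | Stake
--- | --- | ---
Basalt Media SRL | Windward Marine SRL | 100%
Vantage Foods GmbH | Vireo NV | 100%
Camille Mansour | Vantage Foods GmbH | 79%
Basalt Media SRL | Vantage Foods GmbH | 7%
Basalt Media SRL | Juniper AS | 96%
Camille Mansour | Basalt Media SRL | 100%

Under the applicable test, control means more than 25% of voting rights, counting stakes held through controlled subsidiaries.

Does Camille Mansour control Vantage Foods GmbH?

Camille holds 100% of Basalt, so Camille controls Basalt.
Camille and Basalt together hold 79% + 7% = 86% of Vantage, so Camille controls Vantage.

Yes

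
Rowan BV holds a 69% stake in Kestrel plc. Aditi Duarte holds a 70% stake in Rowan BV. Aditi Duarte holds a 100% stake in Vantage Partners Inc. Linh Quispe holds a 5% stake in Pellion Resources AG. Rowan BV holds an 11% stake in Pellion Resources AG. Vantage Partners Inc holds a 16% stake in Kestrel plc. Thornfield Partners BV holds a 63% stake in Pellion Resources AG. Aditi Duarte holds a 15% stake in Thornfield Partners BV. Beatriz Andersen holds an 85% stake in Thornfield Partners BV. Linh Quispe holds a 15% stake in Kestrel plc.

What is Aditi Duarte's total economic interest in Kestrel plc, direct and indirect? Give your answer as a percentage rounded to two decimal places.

64.30%

Aditi reaches Kestrel along 2 paths.
Via Rowan: 70% × 69% = 48.3%.
Via Vantage: 100% × 16% = 16%.
Total: 48.3% + 16% = 64.3%.
Rounded: 64.30%.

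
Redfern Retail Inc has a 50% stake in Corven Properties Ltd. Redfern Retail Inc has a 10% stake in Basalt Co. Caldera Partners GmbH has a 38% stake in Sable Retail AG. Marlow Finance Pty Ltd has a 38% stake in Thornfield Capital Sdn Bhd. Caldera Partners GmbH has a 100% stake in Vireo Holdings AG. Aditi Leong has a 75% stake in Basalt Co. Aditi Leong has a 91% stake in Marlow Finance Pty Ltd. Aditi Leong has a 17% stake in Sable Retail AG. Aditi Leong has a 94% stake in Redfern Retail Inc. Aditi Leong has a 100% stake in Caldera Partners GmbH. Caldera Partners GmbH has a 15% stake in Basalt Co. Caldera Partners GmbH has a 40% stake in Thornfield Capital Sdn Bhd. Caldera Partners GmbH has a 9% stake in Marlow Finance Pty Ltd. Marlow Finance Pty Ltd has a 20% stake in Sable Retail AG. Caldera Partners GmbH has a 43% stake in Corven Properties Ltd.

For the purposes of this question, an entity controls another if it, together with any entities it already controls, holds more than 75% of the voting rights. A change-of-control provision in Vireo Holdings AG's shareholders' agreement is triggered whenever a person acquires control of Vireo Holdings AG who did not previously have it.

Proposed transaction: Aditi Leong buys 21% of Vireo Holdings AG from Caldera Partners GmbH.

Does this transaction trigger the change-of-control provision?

No

The purchase adds only to Aditi's holdings (Caldera's stake shrinks), so Aditi is the only person who could newly come to control Vireo.
Aditi holds 100% of Caldera, so Aditi controls Caldera.
Caldera holds 100% of Vireo, so Aditi controls Vireo.
So Aditi already controls Vireo before the transaction.
After the purchase, Aditi holds 21% of Vireo directly, and Caldera's stake falls to 79%.
Aditi controlled Vireo already, so this is not a new person acquiring control; every other person's position is unchanged or reduced.
No new person acquires control, so the clause is not triggered.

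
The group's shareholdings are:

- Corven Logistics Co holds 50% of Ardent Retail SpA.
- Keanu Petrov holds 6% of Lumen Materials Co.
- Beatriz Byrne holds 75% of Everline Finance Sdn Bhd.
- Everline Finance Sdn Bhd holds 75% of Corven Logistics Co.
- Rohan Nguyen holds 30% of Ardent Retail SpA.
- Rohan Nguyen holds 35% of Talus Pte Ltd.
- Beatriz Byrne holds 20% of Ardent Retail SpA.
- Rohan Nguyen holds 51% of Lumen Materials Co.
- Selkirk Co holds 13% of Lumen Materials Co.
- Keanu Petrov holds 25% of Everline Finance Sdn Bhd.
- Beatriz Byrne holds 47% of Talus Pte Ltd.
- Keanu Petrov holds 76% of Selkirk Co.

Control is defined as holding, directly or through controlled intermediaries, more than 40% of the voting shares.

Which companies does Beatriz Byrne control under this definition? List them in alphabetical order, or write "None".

Ardent Retail SpA, Corven Logistics Co, Everline Finance Sdn Bhd, Talus Pte Ltd

Beatriz holds 75% of Everline, so Beatriz controls Everline.
Beatriz holds 47% of Talus, so Beatriz controls Talus.
Everline holds 75% of Corven, so Beatriz controls Corven.
Beatriz and Corven together hold 20% + 50% = 70% of Ardent, so Beatriz controls Ardent.
No other company's threshold is met.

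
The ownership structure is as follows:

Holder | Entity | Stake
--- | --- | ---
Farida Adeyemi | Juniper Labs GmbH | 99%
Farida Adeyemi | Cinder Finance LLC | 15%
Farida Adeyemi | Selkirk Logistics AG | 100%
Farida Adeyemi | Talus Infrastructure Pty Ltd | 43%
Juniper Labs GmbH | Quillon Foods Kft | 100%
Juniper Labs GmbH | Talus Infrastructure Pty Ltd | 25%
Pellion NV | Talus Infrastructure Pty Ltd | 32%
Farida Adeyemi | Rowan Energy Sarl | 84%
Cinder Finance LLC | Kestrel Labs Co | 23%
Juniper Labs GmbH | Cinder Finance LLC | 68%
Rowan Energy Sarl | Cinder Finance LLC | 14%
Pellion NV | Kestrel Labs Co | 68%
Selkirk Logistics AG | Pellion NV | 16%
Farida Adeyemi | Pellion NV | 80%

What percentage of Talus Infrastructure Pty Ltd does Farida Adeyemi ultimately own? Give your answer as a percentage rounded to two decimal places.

98.47%

Farida reaches Talus along 4 paths.
Direct stake: 43% = 43%.
Via Pellion: 80% × 32% = 25.6%.
Via Selkirk → Pellion: 100% × 16% × 32% = 5.12%.
Via Juniper: 99% × 25% = 24.75%.
Total: 43% + 25.6% + 5.12% + 24.75% = 98.47%.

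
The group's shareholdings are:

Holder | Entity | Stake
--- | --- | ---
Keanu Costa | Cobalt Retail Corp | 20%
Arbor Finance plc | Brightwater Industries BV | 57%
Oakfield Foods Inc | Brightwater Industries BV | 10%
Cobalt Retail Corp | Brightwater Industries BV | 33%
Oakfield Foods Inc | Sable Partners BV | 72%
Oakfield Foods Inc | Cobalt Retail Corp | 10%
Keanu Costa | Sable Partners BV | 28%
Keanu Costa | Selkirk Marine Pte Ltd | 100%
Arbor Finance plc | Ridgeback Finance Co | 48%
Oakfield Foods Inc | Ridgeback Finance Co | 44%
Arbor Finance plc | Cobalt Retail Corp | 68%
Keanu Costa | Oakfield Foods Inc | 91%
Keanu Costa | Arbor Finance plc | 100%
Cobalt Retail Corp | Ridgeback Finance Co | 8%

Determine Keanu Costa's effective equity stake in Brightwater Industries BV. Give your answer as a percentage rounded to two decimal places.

Keanu reaches Brightwater along 5 paths.
Via Arbor: 100% × 57% = 57%.
Via Oakfield: 91% × 10% = 9.1%.
Via Cobalt: 20% × 33% = 6.6%.
Via Oakfield → Cobalt: 91% × 10% × 33% = 3.003%.
Via Arbor → Cobalt: 100% × 68% × 33% = 22.44%.
Total: 57% + 9.1% + 6.6% + 3.003% + 22.44% = 98.143%.
Rounded: 98.14%.

98.14%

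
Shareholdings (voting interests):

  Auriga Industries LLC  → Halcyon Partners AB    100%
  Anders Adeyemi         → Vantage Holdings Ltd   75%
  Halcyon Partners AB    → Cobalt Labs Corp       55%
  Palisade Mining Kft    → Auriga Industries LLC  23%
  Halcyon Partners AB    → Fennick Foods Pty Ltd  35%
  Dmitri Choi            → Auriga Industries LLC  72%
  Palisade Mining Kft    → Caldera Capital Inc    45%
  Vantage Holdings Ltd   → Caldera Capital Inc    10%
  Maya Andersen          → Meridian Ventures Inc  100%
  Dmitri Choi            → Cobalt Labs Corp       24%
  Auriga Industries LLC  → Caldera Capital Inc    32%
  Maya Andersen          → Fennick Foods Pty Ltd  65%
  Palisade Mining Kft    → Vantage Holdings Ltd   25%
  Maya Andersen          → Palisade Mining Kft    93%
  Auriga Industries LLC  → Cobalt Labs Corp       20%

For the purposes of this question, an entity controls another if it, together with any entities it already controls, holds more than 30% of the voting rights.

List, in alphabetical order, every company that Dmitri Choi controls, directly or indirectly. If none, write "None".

Dmitri holds 72% of Auriga, so Dmitri controls Auriga.
Auriga holds 100% of Halcyon, so Dmitri controls Halcyon.
Dmitri and Halcyon and Auriga together hold 24% + 55% + 20% = 99% of Cobalt, so Dmitri controls Cobalt.
Auriga holds 32% of Caldera, so Dmitri controls Caldera.
Halcyon holds 35% of Fennick, so Dmitri controls Fennick.
No other company's threshold is met.

Auriga Industries LLC, Caldera Capital Inc, Cobalt Labs Corp, Fennick Foods Pty Ltd, Halcyon Partners AB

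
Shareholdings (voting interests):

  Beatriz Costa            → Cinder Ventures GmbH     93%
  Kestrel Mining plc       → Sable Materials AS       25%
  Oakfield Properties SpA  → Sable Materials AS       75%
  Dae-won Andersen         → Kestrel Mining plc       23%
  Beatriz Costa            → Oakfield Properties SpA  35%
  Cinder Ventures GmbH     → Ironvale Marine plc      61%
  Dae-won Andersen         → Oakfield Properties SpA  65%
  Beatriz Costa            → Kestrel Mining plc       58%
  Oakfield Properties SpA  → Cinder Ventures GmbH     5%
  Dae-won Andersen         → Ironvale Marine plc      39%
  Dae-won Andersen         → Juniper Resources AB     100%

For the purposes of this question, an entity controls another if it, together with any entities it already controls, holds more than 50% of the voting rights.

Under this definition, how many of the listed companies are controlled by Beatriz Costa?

Beatriz holds 58% of Kestrel, so Beatriz controls Kestrel.
Beatriz holds 93% of Cinder, so Beatriz controls Cinder.
Cinder holds 61% of Ironvale, so Beatriz controls Ironvale.
No other company's threshold is met.
Beatriz controls 3 companies.

3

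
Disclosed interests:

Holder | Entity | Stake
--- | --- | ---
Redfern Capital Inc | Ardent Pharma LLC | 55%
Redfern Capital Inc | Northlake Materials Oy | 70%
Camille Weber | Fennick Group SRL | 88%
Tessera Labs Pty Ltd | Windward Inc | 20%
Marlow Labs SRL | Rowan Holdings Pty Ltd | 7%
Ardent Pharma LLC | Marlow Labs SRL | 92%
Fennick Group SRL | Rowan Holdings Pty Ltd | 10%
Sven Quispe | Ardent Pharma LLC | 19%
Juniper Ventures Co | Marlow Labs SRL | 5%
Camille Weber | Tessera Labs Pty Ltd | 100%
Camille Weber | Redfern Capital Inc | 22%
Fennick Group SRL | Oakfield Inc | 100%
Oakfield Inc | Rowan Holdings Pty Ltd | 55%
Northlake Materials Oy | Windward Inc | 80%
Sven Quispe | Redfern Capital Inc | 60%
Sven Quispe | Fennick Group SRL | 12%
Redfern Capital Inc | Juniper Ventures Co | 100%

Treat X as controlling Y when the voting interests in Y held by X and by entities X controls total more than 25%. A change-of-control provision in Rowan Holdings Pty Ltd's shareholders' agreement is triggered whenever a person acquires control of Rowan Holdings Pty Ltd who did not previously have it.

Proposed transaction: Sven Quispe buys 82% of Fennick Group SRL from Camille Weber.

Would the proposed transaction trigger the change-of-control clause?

The purchase adds only to Sven's holdings (Camille's stake shrinks), so Sven is the only person who could newly come to control Rowan.
Sven holds 60% of Redfern, so Sven controls Redfern.
Redfern and Sven together hold 55% + 19% = 74% of Ardent, so Sven controls Ardent.
Redfern holds 100% of Juniper, so Sven controls Juniper.
Redfern holds 70% of Northlake, so Sven controls Northlake.
Ardent and Juniper together hold 92% + 5% = 97% of Marlow, so Sven controls Marlow.
Northlake holds 80% of Windward, so Sven controls Windward.
In Rowan, Sven's side holds only 7%, not > 25%.
So before the transaction, Sven does not control Rowan.
After the purchase, Sven's direct stake in Fennick rises to 12% + 82% = 94%, and Camille's stake falls to 6%.
Sven holds 94% of Fennick, so Sven controls Fennick.
Fennick holds 100% of Oakfield, so Sven controls Oakfield.
Oakfield and Fennick and Marlow together hold 55% + 10% + 7% = 72% of Rowan, so Sven controls Rowan.
Sven did not control Rowan before and does after, so the clause is triggered.

Yes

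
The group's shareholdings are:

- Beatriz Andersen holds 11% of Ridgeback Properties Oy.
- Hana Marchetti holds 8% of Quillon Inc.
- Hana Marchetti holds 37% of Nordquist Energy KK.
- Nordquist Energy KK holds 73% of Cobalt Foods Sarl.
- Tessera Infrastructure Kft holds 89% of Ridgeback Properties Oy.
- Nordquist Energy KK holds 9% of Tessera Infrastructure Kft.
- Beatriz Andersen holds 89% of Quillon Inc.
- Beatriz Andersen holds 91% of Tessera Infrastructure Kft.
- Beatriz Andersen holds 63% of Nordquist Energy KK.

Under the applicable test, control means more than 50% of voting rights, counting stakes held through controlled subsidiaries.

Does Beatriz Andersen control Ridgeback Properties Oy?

Yes

Beatriz holds 63% of Nordquist, so Beatriz controls Nordquist.
Nordquist and Beatriz together hold 9% + 91% = 100% of Tessera, so Beatriz controls Tessera.
Tessera and Beatriz together hold 89% + 11% = 100% of Ridgeback, so Beatriz controls Ridgeback.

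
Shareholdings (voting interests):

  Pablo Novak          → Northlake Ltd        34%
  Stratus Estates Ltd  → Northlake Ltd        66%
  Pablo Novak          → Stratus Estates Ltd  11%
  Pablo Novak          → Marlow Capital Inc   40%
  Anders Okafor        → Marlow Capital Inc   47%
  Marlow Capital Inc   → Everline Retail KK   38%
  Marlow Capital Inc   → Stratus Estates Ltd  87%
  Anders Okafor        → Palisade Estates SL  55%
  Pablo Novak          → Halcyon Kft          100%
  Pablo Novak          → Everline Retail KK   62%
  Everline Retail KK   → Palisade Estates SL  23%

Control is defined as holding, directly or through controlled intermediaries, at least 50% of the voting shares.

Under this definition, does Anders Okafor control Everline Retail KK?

No

Anders holds 55% of Palisade, so Anders controls Palisade.
Neither Anders nor any entity Anders controls holds any voting interest in Everline.
So Anders does not control Everline.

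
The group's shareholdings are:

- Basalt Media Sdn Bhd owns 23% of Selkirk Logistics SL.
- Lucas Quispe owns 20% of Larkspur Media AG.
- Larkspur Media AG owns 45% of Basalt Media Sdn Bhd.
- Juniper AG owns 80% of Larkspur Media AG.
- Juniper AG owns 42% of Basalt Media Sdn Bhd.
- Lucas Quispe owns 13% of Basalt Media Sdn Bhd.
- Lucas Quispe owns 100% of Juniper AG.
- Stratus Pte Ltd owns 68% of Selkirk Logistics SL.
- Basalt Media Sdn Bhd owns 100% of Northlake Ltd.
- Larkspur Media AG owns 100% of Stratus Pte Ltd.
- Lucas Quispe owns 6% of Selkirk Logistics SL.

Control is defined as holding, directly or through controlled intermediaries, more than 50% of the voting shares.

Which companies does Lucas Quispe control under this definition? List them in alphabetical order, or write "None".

Basalt Media Sdn Bhd, Juniper AG, Larkspur Media AG, Northlake Ltd, Selkirk Logistics SL, Stratus Pte Ltd

Lucas holds 100% of Juniper, so Lucas controls Juniper.
Juniper and Lucas together hold 80% + 20% = 100% of Larkspur, so Lucas controls Larkspur.
Lucas and Juniper and Larkspur together hold 13% + 42% + 45% = 100% of Basalt, so Lucas controls Basalt.
Larkspur holds 100% of Stratus, so Lucas controls Stratus.
Basalt holds 100% of Northlake, so Lucas controls Northlake.
Stratus and Basalt and Lucas together hold 68% + 23% + 6% = 97% of Selkirk, so Lucas controls Selkirk.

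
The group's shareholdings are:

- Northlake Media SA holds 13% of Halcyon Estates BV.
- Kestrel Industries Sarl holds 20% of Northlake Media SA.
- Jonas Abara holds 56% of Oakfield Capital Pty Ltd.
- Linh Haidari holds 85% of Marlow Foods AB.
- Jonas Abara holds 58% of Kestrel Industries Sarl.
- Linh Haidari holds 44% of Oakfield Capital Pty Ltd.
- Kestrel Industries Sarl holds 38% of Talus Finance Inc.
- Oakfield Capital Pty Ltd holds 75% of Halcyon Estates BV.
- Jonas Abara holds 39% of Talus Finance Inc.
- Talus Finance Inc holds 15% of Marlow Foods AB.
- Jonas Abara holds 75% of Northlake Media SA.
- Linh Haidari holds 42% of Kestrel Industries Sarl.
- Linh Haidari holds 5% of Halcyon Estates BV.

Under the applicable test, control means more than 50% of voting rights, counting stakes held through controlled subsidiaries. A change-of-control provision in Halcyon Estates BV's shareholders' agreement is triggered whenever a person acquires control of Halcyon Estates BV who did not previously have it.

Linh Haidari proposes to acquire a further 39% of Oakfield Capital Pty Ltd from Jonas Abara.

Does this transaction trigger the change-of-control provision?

The purchase adds only to Linh's holdings (Jonas's stake shrinks), so Linh is the only person who could newly come to control Halcyon.
Linh holds 85% of Marlow, so Linh controls Marlow.
In Halcyon, Linh's side holds only 5%, not > 50%.
So before the transaction, Linh does not control Halcyon.
After the purchase, Linh's direct stake in Oakfield rises to 44% + 39% = 83%, and Jonas's stake falls to 17%.
Linh holds 83% of Oakfield, so Linh controls Oakfield.
Oakfield and Linh together hold 75% + 5% = 80% of Halcyon, so Linh controls Halcyon.
Linh did not control Halcyon before and does after, so the clause is triggered.

Yes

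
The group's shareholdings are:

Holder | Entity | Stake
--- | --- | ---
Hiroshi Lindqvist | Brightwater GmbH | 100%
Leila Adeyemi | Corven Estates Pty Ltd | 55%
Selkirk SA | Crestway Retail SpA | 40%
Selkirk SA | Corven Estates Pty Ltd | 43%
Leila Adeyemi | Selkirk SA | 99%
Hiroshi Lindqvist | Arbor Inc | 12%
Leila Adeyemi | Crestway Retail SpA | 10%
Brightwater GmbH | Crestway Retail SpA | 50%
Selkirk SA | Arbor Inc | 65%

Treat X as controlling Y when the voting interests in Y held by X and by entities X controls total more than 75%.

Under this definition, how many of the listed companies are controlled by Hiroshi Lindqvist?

Hiroshi holds 100% of Brightwater, so Hiroshi controls Brightwater.
No other company's threshold is met.
Hiroshi controls 1 company.

1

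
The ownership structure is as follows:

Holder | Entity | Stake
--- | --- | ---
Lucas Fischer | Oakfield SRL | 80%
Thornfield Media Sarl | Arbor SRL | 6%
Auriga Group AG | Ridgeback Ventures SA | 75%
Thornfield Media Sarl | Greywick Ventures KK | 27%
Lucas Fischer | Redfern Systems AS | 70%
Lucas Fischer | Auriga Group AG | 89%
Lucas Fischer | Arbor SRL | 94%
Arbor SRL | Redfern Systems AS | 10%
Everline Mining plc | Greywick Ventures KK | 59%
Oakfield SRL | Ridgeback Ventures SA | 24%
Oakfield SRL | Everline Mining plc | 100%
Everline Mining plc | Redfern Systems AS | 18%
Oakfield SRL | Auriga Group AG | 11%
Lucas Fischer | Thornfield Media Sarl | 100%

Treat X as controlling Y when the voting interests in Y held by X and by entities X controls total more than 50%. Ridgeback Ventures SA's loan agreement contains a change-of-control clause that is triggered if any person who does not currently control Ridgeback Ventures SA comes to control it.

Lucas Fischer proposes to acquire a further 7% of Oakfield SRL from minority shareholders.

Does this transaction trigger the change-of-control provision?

No

The purchase changes only Lucas's holdings, so Lucas is the only person who could newly come to control Ridgeback.
Lucas holds 80% of Oakfield, so Lucas controls Oakfield.
Lucas and Oakfield together hold 89% + 11% = 100% of Auriga, so Lucas controls Auriga.
Auriga and Oakfield together hold 75% + 24% = 99% of Ridgeback, so Lucas controls Ridgeback.
So Lucas already controls Ridgeback before the transaction.
After the purchase, Lucas's direct stake in Oakfield rises to 80% + 7% = 87%.
Lucas controlled Ridgeback already, so this is not a new person acquiring control; every other person's position is unchanged or reduced.
No new person acquires control, so the clause is not triggered.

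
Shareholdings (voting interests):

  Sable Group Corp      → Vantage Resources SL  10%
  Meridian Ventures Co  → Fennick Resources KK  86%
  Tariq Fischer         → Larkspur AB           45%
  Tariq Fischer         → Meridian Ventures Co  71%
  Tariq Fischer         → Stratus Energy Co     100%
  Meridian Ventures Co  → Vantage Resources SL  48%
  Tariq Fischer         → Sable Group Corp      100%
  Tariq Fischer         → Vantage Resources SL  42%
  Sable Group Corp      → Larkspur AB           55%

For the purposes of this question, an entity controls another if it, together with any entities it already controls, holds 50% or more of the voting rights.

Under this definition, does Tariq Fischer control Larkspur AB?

Tariq holds 100% of Sable, so Tariq controls Sable.
Sable and Tariq together hold 55% + 45% = 100% of Larkspur, so Tariq controls Larkspur.

Yes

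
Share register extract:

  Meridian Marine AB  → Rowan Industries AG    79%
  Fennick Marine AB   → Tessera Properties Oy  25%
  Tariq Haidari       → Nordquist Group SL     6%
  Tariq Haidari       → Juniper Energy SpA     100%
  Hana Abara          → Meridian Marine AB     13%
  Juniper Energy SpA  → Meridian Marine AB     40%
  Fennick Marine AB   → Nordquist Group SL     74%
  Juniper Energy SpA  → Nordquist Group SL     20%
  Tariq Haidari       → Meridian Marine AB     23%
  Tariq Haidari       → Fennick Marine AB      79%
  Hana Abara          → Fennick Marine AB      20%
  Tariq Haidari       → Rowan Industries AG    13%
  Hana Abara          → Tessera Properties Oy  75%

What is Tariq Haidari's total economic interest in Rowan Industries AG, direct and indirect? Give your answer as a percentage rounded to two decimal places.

62.77%

Tariq reaches Rowan along 3 paths.
Via Juniper → Meridian: 100% × 40% × 79% = 31.6%.
Via Meridian: 23% × 79% = 18.17%.
Direct stake: 13% = 13%.
Total: 31.6% + 18.17% + 13% = 62.77%.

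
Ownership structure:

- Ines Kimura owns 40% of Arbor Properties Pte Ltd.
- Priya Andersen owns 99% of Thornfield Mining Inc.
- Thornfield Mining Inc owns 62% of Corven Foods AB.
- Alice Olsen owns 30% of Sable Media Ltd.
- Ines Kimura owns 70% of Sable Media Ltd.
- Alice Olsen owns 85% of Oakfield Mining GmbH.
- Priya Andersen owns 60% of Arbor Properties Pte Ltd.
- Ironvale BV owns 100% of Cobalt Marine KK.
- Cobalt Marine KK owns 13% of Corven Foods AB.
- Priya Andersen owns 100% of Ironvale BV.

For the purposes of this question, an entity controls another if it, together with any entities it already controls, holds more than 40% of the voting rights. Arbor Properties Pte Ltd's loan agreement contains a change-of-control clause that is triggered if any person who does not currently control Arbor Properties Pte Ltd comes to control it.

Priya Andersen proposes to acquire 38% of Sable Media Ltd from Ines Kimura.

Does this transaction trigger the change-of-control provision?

The purchase adds only to Priya's holdings (Ines's stake shrinks), so Priya is the only person who could newly come to control Arbor.
Priya holds 60% of Arbor, so Priya controls Arbor.
So Priya already controls Arbor before the transaction.
After the purchase, Priya holds 38% of Sable directly, and Ines's stake falls to 32%.
Priya controlled Arbor already, so this is not a new person acquiring control; every other person's position is unchanged or reduced.
No new person acquires control, so the clause is not triggered.

No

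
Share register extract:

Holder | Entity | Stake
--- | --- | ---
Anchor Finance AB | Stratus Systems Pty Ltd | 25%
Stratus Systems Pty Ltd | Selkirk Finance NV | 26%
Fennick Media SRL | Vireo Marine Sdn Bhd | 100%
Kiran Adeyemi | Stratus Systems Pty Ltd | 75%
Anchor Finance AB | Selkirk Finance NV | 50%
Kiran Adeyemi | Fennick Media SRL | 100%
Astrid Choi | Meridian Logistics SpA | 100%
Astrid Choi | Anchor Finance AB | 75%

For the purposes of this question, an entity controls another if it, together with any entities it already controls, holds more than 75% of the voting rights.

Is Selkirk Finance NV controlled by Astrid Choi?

No

Astrid holds 100% of Meridian, so Astrid controls Meridian.
Neither Astrid nor any entity Astrid controls holds any voting interest in Selkirk.
So Astrid does not control Selkirk.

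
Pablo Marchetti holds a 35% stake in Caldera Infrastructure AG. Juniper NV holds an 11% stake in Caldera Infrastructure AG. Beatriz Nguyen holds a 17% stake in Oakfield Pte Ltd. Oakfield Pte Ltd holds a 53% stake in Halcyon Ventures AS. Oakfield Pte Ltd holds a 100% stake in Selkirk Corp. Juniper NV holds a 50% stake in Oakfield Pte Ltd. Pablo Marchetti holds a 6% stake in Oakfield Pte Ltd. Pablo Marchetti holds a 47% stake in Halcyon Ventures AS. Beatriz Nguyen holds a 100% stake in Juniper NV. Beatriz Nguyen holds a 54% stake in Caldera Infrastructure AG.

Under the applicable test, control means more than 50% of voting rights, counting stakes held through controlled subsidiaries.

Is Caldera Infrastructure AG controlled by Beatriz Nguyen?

Yes

Beatriz holds 100% of Juniper, so Beatriz controls Juniper.
Juniper and Beatriz together hold 11% + 54% = 65% of Caldera, so Beatriz controls Caldera.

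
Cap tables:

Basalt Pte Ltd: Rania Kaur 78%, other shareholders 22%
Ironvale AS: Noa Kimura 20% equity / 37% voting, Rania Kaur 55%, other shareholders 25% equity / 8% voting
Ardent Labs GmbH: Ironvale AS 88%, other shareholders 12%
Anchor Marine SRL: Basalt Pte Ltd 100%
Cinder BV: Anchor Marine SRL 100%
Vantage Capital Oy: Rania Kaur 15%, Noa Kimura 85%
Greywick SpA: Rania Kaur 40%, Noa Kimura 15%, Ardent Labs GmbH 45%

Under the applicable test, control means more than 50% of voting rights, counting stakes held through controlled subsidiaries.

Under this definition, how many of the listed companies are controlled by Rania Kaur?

6

Rania holds 78% of Basalt, so Rania controls Basalt.
Rania holds 55% of Ironvale, so Rania controls Ironvale.
Ironvale holds 88% of Ardent, so Rania controls Ardent.
Basalt holds 100% of Anchor, so Rania controls Anchor.
Anchor holds 100% of Cinder, so Rania controls Cinder.
Rania and Ardent together hold 40% + 45% = 85% of Greywick, so Rania controls Greywick.
No other company's threshold is met.
Rania controls 6 companies.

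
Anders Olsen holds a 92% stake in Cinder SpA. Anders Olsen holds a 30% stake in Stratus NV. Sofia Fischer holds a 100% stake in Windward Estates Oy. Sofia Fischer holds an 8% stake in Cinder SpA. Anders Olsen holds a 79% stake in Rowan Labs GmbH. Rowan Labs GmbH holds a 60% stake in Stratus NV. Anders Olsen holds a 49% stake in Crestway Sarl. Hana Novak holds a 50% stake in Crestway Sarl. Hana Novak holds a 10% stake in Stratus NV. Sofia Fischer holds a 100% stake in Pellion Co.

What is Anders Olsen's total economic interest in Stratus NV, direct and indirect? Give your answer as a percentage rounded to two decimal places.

Anders reaches Stratus along 2 paths.
Direct stake: 30% = 30%.
Via Rowan: 79% × 60% = 47.4%.
Total: 30% + 47.4% = 77.4%.
Rounded: 77.40%.

77.40%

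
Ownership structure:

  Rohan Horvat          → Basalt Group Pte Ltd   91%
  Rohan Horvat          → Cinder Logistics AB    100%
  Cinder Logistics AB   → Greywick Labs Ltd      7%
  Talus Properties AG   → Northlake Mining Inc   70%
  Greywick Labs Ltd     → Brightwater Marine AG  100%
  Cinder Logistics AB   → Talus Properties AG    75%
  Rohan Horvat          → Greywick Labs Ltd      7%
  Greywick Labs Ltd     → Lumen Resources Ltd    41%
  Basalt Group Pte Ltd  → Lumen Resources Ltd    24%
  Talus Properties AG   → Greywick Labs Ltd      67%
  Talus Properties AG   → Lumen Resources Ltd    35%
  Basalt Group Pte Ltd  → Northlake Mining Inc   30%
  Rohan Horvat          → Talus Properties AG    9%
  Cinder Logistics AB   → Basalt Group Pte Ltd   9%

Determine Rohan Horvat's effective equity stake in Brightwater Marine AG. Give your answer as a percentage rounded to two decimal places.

70.28%

Rohan reaches Brightwater along 4 paths.
Via Greywick: 7% × 100% = 7%.
Via Cinder → Talus → Greywick: 100% × 75% × 67% × 100% = 50.25%.
Via Talus → Greywick: 9% × 67% × 100% = 6.03%.
Via Cinder → Greywick: 100% × 7% × 100% = 7%.
Total: 7% + 50.25% + 6.03% + 7% = 70.28%.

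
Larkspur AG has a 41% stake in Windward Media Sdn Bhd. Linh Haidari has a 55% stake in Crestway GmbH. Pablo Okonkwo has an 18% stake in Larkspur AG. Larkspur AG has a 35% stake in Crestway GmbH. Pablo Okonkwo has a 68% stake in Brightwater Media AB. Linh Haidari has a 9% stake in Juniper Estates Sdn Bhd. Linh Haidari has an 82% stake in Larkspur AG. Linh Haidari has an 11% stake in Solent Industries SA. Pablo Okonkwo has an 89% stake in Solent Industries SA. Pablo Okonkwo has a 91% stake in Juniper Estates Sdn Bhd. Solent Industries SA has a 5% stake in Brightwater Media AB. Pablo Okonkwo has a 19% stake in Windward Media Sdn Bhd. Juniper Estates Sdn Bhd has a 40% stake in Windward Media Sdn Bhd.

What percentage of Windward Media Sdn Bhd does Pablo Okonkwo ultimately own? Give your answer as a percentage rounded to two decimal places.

Pablo reaches Windward along 3 paths.
Direct stake: 19% = 19%.
Via Juniper: 91% × 40% = 36.4%.
Via Larkspur: 18% × 41% = 7.38%.
Total: 19% + 36.4% + 7.38% = 62.78%.

62.78%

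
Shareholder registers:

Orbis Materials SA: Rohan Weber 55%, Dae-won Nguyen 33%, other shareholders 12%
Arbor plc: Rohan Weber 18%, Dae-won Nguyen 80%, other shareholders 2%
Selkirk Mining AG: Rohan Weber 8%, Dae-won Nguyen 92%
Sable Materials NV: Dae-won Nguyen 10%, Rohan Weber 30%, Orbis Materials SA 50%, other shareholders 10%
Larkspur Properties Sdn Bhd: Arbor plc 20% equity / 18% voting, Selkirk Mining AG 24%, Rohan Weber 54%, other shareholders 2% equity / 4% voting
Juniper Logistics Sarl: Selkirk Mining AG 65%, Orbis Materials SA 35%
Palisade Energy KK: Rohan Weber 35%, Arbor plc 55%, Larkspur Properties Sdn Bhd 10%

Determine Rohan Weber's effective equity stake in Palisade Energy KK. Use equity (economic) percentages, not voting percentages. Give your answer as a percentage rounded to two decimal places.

50.85%

Rohan reaches Palisade along 5 paths.
Direct stake: 35% = 35%.
Via Arbor: 18% × 55% = 9.9%.
Via Arbor → Larkspur: 18% × 20% × 10% = 0.36%.
Via Selkirk → Larkspur: 8% × 24% × 10% = 0.192%.
Via Larkspur: 54% × 10% = 5.4%.
Total: 35% + 9.9% + 0.36% + 0.192% + 5.4% = 50.852%.
Rounded: 50.85%.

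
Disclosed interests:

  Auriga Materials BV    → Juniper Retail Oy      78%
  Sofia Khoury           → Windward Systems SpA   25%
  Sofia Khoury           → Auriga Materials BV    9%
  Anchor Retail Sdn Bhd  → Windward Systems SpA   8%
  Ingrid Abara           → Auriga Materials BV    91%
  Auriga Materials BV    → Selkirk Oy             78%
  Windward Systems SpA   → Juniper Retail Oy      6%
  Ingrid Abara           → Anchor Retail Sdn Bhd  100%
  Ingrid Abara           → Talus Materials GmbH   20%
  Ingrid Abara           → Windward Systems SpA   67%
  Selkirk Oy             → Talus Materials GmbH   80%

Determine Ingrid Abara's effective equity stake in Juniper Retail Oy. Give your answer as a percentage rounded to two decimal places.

75.48%

Ingrid reaches Juniper along 3 paths.
Via Auriga: 91% × 78% = 70.98%.
Via Windward: 67% × 6% = 4.02%.
Via Anchor → Windward: 100% × 8% × 6% = 0.48%.
Total: 70.98% + 4.02% + 0.48% = 75.48%.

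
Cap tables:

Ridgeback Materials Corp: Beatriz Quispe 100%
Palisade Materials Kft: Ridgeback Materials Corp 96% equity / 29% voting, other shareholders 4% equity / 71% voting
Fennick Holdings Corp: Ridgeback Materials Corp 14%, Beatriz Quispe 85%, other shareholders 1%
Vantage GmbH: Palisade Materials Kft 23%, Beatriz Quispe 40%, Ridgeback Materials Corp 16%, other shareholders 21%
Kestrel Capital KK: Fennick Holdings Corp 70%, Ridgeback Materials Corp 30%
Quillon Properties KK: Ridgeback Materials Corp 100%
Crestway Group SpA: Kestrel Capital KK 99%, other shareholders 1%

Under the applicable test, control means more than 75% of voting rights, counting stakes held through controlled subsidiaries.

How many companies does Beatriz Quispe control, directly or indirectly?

Beatriz holds 100% of Ridgeback, so Beatriz controls Ridgeback.
Ridgeback and Beatriz together hold 14% + 85% = 99% of Fennick, so Beatriz controls Fennick.
Fennick and Ridgeback together hold 70% + 30% = 100% of Kestrel, so Beatriz controls Kestrel.
Ridgeback holds 100% of Quillon, so Beatriz controls Quillon.
Kestrel holds 99% of Crestway, so Beatriz controls Crestway.
No other company's threshold is met.
Beatriz controls 5 companies.

5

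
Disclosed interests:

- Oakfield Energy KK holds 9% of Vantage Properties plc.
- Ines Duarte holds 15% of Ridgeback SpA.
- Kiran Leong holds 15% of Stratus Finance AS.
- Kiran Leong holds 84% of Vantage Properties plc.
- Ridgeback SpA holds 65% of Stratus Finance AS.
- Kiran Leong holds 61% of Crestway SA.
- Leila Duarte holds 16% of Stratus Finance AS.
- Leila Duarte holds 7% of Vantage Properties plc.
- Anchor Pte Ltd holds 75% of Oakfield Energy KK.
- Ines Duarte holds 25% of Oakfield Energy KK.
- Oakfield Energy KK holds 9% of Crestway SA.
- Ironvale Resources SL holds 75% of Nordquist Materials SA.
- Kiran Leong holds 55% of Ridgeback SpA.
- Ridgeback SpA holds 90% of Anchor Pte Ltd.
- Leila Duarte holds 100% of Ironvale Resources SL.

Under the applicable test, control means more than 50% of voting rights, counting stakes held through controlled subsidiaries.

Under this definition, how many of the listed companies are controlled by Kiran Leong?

6

Kiran holds 55% of Ridgeback, so Kiran controls Ridgeback.
Ridgeback holds 90% of Anchor, so Kiran controls Anchor.
Ridgeback and Kiran together hold 65% + 15% = 80% of Stratus, so Kiran controls Stratus.
Anchor holds 75% of Oakfield, so Kiran controls Oakfield.
Oakfield and Kiran together hold 9% + 61% = 70% of Crestway, so Kiran controls Crestway.
Kiran and Oakfield together hold 84% + 9% = 93% of Vantage, so Kiran controls Vantage.
No other company's threshold is met.
Kiran controls 6 companies.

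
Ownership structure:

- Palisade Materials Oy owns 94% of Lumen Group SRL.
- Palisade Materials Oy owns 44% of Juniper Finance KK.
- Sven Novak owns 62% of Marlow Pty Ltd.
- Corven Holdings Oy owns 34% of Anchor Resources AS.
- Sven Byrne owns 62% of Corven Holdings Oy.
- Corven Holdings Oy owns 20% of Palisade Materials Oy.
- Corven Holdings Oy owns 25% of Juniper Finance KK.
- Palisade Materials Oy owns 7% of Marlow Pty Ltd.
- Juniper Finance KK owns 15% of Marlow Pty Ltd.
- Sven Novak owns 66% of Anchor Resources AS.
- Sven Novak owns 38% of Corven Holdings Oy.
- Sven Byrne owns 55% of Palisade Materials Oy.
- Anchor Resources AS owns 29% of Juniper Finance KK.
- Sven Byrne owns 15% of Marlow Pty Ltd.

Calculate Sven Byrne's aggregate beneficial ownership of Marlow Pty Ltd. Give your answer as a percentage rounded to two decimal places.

Sven Byrne reaches Marlow along 7 paths.
Via Corven → Anchor → Juniper: 62% × 34% × 29% × 15% = 0.91698%.
Via Palisade → Juniper: 55% × 44% × 15% = 3.63%.
Via Corven → Palisade → Juniper: 62% × 20% × 44% × 15% = 0.8184%.
Via Corven → Juniper: 62% × 25% × 15% = 2.325%.
Direct stake: 15% = 15%.
Via Palisade: 55% × 7% = 3.85%.
Via Corven → Palisade: 62% × 20% × 7% = 0.868%.
Total: 0.91698% + 3.63% + 0.8184% + 2.325% + 15% + 3.85% + 0.868% = 27.40838%.
Rounded: 27.41%.

27.41%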